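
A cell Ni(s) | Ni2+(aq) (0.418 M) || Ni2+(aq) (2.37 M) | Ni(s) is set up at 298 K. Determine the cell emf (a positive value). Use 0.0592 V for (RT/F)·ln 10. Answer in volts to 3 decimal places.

For a concentration cell E°cell = 0, since both electrodes use the same couple.
The compartment with the higher Ni2+(aq) concentration (2.37 M) acts as the cathode; ions are reduced there and produced at the dilute (0.418 M) anode.
With n = 2, Ecell = −(0.0592/2)·log([dilute]/[conc]) = −(0.0592/2)·log(0.418/2.37) = +0.022 V.

0.022 V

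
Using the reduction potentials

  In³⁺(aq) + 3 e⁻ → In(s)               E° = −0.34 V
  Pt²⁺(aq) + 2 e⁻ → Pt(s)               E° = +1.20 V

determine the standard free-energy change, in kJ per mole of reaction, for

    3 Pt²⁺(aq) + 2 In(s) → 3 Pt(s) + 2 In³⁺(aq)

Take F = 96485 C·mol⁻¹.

−892 kJ/mol

In the reaction as written Pt²⁺(aq) is reduced, so the Pt²⁺/Pt couple is the cathode and In³⁺/In is the anode.
E°cell = +1.20 − (−0.34) = +1.54 V; balancing electrons gives n = 6.
ΔG° = −nFE°cell = −(6)(96485)(+1.54) J/mol = −892 kJ/mol.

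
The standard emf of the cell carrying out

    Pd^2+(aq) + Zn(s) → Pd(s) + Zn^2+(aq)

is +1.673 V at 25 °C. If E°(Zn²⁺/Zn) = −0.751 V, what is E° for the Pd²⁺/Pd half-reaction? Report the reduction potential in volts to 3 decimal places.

+0.922 V

In the reaction as written the Pd²⁺/Pd couple is reduced (cathode) and Zn²⁺/Zn is oxidized (anode), so E°cell = E°(Pd²⁺/Pd) − E°(Zn²⁺/Zn).
E°(Pd²⁺/Pd) = E°cell + E°(anode) = +1.673 + (−0.751) = +0.922 V.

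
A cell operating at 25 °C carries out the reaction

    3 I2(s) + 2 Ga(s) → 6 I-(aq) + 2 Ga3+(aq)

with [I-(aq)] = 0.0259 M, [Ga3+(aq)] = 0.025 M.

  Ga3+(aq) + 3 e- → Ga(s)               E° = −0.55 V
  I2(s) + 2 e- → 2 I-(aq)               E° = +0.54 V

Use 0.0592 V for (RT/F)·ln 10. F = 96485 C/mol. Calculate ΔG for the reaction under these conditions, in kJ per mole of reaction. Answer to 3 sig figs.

−704 kJ/mol

E°cell = +0.54 − (−0.55) = +1.09 V; the balanced reaction transfers n = 6 electrons.
The reaction quotient is [I-(aq)]^6·[Ga3+(aq)]^2 = 1.89×10^−13; by Nernst, E = +1.09 − (0.0592/6)(−12.724) = +1.2155 V.
ΔG = −nFE = −(6)(96485)(+1.2155) J/mol = −704 kJ/mol.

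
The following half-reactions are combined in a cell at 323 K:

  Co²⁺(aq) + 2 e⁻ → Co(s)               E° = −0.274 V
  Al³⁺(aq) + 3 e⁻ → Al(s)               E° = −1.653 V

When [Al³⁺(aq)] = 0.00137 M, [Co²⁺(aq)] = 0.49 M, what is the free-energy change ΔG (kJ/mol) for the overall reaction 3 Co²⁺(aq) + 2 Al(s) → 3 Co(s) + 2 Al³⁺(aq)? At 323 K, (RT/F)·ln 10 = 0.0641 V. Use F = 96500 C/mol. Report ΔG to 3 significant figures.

The standard cell potential is −0.274 − (−1.653) = +1.379 V, with n = 6 electrons in the balanced equation.
The reaction quotient is [Al³⁺(aq)]^2 / [Co²⁺(aq)]^3 = 1.6×10^−5; by Nernst, E = +1.379 − (0.0641/6)(−4.797) = +1.4302 V.
Then ΔG = −nFE = −6 × 96500 × +1.4302 J/mol = −828 kJ/mol.

−828 kJ/mol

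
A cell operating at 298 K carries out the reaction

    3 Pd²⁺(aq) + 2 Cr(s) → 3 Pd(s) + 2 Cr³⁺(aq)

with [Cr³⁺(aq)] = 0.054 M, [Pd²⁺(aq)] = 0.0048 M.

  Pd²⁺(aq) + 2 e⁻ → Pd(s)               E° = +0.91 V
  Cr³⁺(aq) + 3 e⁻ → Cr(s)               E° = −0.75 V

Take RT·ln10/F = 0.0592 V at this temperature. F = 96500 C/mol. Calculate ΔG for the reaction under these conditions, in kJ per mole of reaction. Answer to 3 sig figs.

−936 kJ/mol

With Pd²⁺/Pd reduced at the cathode, E°cell = +0.91 − (−0.75) = +1.66 V and n = 6.
Here Q = [Cr³⁺(aq)]^2 / [Pd²⁺(aq)]^3 = 2.64×10^4 (log Q = 4.421), giving E = +1.66 − (0.0592/6)·(4.421) = +1.6164 V.
Finally ΔG = −nFE = −(6)(96500 C/mol)(+1.6164 V) = −936 kJ/mol.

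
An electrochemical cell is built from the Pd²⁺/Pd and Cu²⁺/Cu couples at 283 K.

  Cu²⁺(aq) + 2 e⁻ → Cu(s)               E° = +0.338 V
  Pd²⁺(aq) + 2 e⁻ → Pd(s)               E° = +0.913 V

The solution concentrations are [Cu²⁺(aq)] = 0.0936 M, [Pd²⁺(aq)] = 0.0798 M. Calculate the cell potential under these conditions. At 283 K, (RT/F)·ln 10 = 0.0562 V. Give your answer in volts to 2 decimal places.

+0.57 V

The Pd²⁺/Pd couple has the more positive E°, so it is the cathode; Cu²⁺/Cu is the anode.
E°cell = E°cat − E°an = +0.913 − (+0.338) = +0.575 V; n = 2.
Balancing gives Pd²⁺(aq) + Cu(s) → Pd(s) + Cu²⁺(aq); hence Q = [Cu²⁺(aq)] / [Pd²⁺(aq)] = 1.17 (log Q = 0.069).
E = E° − (0.0562/n)·log Q = +0.575 − (0.0562/2)(0.069) = +0.57 V.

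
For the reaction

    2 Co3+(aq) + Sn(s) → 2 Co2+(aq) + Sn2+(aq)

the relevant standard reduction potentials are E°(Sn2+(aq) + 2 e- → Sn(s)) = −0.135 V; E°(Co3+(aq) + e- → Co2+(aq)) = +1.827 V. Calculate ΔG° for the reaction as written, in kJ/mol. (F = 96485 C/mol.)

In the reaction as written Co3+(aq) is reduced, so the Co³⁺/Co²⁺ couple is the cathode and Sn²⁺/Sn is the anode.
E°cell = +1.827 − (−0.135) = +1.962 V; balancing electrons gives n = 2.
ΔG° = −nFE°cell = −(2)(96485)(+1.962) J/mol = −379 kJ/mol.

−379 kJ/mol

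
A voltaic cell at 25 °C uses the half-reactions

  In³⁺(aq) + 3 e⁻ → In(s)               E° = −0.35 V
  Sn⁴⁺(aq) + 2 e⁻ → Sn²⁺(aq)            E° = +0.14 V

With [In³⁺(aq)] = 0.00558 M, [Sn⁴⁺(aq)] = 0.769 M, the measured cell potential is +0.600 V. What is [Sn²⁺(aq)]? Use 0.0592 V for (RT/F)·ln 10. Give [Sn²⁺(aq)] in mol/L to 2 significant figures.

0.0047 M

With Sn⁴⁺/Sn²⁺ at the cathode and In³⁺/In at the anode, E°cell = +0.14 − (−0.35) = +0.49 V (n = 6).
Rearranging E = E° − (0.0592/n)·log Q gives log Q = 6(+0.49 − (+0.600))/0.0592 = −11.149.
Balancing electrons gives 3 Sn⁴⁺(aq) + 2 In(s) → 3 Sn²⁺(aq) + 2 In³⁺(aq); thus Q = ([Sn²⁺(aq)]^3·[In³⁺(aq)]^2) / [Sn⁴⁺(aq)]^3.
Isolating [Sn²⁺(aq)] in Q = 10^{−11.149} yields log [Sn²⁺(aq)] = −2.328, i.e. 0.0047 M.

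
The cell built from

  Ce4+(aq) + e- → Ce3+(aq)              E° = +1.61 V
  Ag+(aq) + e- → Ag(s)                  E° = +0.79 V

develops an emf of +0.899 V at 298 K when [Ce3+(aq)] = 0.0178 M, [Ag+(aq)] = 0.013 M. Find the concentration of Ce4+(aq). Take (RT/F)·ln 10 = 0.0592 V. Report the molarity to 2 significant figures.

0.0050 M

Ce⁴⁺/Ce³⁺ is the cathode (higher E°); E°cell = +1.61 − (+0.79) = +0.82 V with n = 1.
From the Nernst equation, log Q = n(E° − E)/0.0592 = 1·(+0.82 − (+0.899))/0.0592 = −1.334.
Balancing electrons gives Ce4+(aq) + Ag(s) → Ce3+(aq) + Ag+(aq); thus Q = ([Ce3+(aq)]·[Ag+(aq)]) / [Ce4+(aq)].
Isolating [Ce4+(aq)] in Q = 10^{−1.334} yields log [Ce4+(aq)] = −2.302, i.e. 0.0050 M.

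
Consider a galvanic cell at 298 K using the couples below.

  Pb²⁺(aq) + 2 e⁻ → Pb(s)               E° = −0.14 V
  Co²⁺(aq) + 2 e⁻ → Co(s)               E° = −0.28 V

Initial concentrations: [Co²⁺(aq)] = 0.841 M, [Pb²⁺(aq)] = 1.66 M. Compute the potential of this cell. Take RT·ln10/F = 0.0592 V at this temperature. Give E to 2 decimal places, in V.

+0.15 V

Pb²⁺/Pb is reduced (cathode, E° = −0.14 V) and Co²⁺/Co is oxidized (anode).
E°cell = −0.14 − (−0.28) = +0.14 V, with n = 2 electrons transferred.
The balanced reaction is Pb²⁺(aq) + Co(s) → Pb(s) + Co²⁺(aq), so Q = [Co²⁺(aq)] / [Pb²⁺(aq)] = 0.507 and log Q = −0.295.
Applying E = E° − (RT ln10/nF)·log Q gives +0.14 − (0.0592/2)(−0.295) = +0.15 V.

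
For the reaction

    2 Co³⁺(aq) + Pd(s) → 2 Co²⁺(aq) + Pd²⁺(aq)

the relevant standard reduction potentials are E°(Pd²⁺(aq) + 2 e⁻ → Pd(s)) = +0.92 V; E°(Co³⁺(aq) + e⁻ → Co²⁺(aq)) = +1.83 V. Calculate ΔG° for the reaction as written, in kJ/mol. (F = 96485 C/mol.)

−176 kJ/mol

In the reaction as written Co³⁺(aq) is reduced, so the Co³⁺/Co²⁺ couple is the cathode and Pd²⁺/Pd is the anode.
E°cell = +1.83 − (+0.92) = +0.91 V; balancing electrons gives n = 2.
ΔG° = −nFE°cell = −(2)(96485)(+0.91) J/mol = −176 kJ/mol.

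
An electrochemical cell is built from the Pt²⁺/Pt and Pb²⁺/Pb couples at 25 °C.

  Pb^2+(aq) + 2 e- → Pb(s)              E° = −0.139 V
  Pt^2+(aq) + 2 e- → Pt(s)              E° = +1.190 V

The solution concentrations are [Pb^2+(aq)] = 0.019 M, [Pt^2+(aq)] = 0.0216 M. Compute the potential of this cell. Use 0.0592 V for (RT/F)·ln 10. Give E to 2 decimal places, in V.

+1.33 V

The Pt²⁺/Pt couple has the more positive E°, so it is the cathode; Pb²⁺/Pb is the anode.
E°cell = E°cat − E°an = +1.190 − (−0.139) = +1.329 V; n = 2.
For the overall reaction Pt^2+(aq) + Pb(s) → Pt(s) + Pb^2+(aq), Q = [Pb^2+(aq)] / [Pt^2+(aq)] = 0.88, giving log Q = −0.056.
By the Nernst equation, E = +1.329 − (0.0592/2)·(−0.056) = +1.33 V.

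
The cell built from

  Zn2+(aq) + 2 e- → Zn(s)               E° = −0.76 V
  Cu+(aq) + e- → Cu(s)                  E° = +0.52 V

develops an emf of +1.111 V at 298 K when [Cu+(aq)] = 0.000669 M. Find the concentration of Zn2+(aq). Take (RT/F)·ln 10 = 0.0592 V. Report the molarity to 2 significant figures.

0.23 M

Cu⁺/Cu is the cathode (higher E°); E°cell = +0.52 − (−0.76) = +1.28 V with n = 2.
Since E = E° − (0.0592/n)·log Q, log Q = n(E° − E)/0.0592 = 5.709.
The balanced reaction is 2 Cu+(aq) + Zn(s) → 2 Cu(s) + Zn2+(aq), so Q = [Zn2+(aq)] / [Cu+(aq)]^2.
Solving for the unknown gives log [Zn2+(aq)] = −0.640, so [Zn2+(aq)] ≈ 0.23 M.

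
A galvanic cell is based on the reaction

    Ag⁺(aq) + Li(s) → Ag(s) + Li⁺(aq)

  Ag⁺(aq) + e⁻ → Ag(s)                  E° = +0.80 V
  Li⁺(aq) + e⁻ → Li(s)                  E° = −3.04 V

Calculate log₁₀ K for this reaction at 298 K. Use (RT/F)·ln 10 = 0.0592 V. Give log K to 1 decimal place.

The Ag⁺/Ag couple is reduced (cathode); E°cell = +0.80 − (−3.04) = +3.84 V with n = 1.
At equilibrium E = 0, so log K = nE°cell / 0.0592 = (1)(+3.84) / 0.0592 = 64.9.

log K = 64.9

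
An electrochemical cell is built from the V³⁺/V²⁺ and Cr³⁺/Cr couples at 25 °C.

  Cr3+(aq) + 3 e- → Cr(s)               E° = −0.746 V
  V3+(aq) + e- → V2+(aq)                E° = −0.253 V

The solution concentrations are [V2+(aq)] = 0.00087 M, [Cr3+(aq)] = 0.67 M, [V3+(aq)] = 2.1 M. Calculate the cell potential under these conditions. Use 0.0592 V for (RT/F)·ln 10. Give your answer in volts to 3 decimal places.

+0.697 V

V³⁺/V²⁺ is reduced (cathode, E° = −0.253 V) and Cr³⁺/Cr is oxidized (anode).
The standard potential is −0.253 − (−0.746) = +0.493 V and the balanced reaction transfers n = 3 electrons.
Balancing gives 3 V3+(aq) + Cr(s) → 3 V2+(aq) + Cr3+(aq); hence Q = ([V2+(aq)]^3·[Cr3+(aq)]) / [V3+(aq)]^3 = 4.76×10^−11 (log Q = −10.322).
Applying E = E° − (RT ln10/nF)·log Q gives +0.493 − (0.0592/3)(−10.322) = +0.697 V.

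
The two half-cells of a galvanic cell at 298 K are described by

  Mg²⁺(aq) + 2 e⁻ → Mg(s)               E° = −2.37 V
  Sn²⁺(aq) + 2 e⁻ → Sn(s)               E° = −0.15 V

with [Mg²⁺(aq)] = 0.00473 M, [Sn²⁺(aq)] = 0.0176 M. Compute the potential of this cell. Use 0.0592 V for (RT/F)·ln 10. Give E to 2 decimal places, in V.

Sn²⁺/Sn is reduced (cathode, E° = −0.15 V) and Mg²⁺/Mg is oxidized (anode).
The standard potential is −0.15 − (−2.37) = +2.22 V and the balanced reaction transfers n = 2 electrons.
For the overall reaction Sn²⁺(aq) + Mg(s) → Sn(s) + Mg²⁺(aq), Q = [Mg²⁺(aq)] / [Sn²⁺(aq)] = 0.269, giving log Q = −0.571.
By the Nernst equation, E = +2.22 − (0.0592/2)·(−0.571) = +2.24 V.

+2.24 V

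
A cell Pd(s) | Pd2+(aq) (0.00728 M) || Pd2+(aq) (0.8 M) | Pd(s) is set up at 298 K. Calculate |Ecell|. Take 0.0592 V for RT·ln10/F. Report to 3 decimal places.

For a concentration cell E°cell = 0, since both electrodes use the same couple.
The compartment with the higher Pd2+(aq) concentration (0.8 M) acts as the cathode; ions are reduced there and produced at the dilute (0.00728 M) anode.
With n = 2, Ecell = −(0.0592/2)·log([dilute]/[conc]) = −(0.0592/2)·log(0.00728/0.8) = +0.060 V.

0.060 V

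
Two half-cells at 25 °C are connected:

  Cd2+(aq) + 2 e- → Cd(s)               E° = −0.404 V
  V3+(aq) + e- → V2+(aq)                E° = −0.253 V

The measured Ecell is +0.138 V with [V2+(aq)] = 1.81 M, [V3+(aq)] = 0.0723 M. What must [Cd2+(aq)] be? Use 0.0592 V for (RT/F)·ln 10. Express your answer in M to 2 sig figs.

V³⁺/V²⁺ is the cathode (higher E°); E°cell = −0.253 − (−0.404) = +0.151 V with n = 2.
Rearranging E = E° − (0.0592/n)·log Q gives log Q = 2(+0.151 − (+0.138))/0.0592 = 0.439.
For 2 V3+(aq) + Cd(s) → 2 V2+(aq) + Cd2+(aq), the reaction quotient is Q = ([V2+(aq)]^2·[Cd2+(aq)]) / [V3+(aq)]^2.
Solving for the unknown gives log [Cd2+(aq)] = −2.358, so [Cd2+(aq)] ≈ 0.0044 M.

0.0044 M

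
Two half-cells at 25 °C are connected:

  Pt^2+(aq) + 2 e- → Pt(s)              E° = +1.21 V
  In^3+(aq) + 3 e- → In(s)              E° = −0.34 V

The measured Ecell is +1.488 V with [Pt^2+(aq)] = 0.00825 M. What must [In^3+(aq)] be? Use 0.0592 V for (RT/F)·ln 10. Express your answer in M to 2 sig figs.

Pt²⁺/Pt is the cathode (higher E°); E°cell = +1.21 − (−0.34) = +1.55 V with n = 6.
Rearranging E = E° − (0.0592/n)·log Q gives log Q = 6(+1.55 − (+1.488))/0.0592 = 6.284.
For 3 Pt^2+(aq) + 2 In(s) → 3 Pt(s) + 2 In^3+(aq), the reaction quotient is Q = [In^3+(aq)]^2 / [Pt^2+(aq)]^3.
Solving for the unknown gives log [In^3+(aq)] = 0.017, so [In^3+(aq)] ≈ 1.0 M.

1.0 M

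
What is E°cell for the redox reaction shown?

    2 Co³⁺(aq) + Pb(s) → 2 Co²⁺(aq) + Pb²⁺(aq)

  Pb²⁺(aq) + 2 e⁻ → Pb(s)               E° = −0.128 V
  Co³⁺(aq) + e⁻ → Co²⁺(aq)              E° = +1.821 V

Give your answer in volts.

Co³⁺(aq) gains electrons, so the Co³⁺/Co²⁺ couple is the cathode; the Pb²⁺/Pb couple is the anode.
E°cell = E°(cathode) − E°(anode) = +1.821 − (−0.128) = +1.949 V.
The positive value indicates the reaction is spontaneous as written.

+1.949 V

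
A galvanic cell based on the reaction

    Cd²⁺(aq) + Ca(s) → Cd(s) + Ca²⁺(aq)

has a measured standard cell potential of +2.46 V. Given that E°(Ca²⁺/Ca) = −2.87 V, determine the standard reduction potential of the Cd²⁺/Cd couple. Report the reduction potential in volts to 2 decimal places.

−0.41 V

In the reaction as written the Cd²⁺/Cd couple is reduced (cathode) and Ca²⁺/Ca is oxidized (anode), so E°cell = E°(Cd²⁺/Cd) − E°(Ca²⁺/Ca).
E°(Cd²⁺/Cd) = E°cell + E°(anode) = +2.46 + (−2.87) = −0.41 V.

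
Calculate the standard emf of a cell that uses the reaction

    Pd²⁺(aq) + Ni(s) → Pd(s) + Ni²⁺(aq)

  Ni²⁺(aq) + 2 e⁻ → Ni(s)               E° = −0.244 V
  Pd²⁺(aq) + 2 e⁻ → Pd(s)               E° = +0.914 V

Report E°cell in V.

In the reaction as written, Pd²⁺(aq) is reduced (cathode) and Ni²⁺(aq) is produced by oxidation at the anode.
E°cell = E°(cathode) − E°(anode) = +0.914 − (−0.244) = +1.158 V.

+1.158 V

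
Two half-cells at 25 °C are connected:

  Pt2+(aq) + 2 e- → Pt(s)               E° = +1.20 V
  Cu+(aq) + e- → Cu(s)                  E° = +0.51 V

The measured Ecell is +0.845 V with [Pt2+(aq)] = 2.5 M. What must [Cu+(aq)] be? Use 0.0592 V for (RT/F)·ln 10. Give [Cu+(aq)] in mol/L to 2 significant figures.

0.0038 M

The Pt²⁺/Pt couple has the larger reduction potential, so it is the cathode: E°cell = +1.20 − (+0.51) = +0.69 V and n = 2.
Since E = E° − (0.0592/n)·log Q, log Q = n(E° − E)/0.0592 = −5.236.
For Pt2+(aq) + 2 Cu(s) → Pt(s) + 2 Cu+(aq), the reaction quotient is Q = [Cu+(aq)]^2 / [Pt2+(aq)].
Solving for the unknown gives log [Cu+(aq)] = −2.419, so [Cu+(aq)] ≈ 0.0038 M.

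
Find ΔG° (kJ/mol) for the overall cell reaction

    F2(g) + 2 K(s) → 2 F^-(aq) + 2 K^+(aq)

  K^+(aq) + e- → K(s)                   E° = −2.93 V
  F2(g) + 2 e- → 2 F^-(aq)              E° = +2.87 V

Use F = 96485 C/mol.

−1119 kJ/mol

In the reaction as written F2(g) is reduced, so the F₂/F⁻ couple is the cathode and K⁺/K is the anode.
E°cell = +2.87 − (−2.93) = +5.80 V; balancing electrons gives n = 2.
ΔG° = −nFE°cell = −(2)(96485)(+5.80) J/mol = −1119 kJ/mol.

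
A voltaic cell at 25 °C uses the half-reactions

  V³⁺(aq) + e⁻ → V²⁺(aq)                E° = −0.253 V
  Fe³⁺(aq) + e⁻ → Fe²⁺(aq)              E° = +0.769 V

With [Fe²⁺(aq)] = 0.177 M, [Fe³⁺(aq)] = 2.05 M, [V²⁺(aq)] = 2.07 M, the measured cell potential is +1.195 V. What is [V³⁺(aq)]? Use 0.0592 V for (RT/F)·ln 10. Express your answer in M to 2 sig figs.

With Fe³⁺/Fe²⁺ at the cathode and V³⁺/V²⁺ at the anode, E°cell = +0.769 − (−0.253) = +1.022 V (n = 1).
Rearranging E = E° − (0.0592/n)·log Q gives log Q = 1(+1.022 − (+1.195))/0.0592 = −2.922.
Balancing electrons gives Fe³⁺(aq) + V²⁺(aq) → Fe²⁺(aq) + V³⁺(aq); thus Q = ([Fe²⁺(aq)]·[V³⁺(aq)]) / ([Fe³⁺(aq)]·[V²⁺(aq)]).
Solving for the unknown gives log [V³⁺(aq)] = −1.542, so [V³⁺(aq)] ≈ 0.029 M.

0.029 M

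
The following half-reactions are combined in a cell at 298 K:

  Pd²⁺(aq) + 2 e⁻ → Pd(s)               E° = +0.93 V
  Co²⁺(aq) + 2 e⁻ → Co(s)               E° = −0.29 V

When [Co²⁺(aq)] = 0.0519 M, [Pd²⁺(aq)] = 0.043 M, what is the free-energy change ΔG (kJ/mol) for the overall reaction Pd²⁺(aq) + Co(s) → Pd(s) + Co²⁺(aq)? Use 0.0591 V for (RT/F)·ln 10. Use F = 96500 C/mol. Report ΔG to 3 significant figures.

The standard cell potential is +0.93 − (−0.29) = +1.22 V, with n = 2 electrons in the balanced equation.
The reaction quotient is [Co²⁺(aq)] / [Pd²⁺(aq)] = 1.21; by Nernst, E = +1.22 − (0.0591/2)(0.082) = +1.2176 V.
ΔG = −nFE = −(2)(96500)(+1.2176) J/mol = −235 kJ/mol.

−235 kJ/mol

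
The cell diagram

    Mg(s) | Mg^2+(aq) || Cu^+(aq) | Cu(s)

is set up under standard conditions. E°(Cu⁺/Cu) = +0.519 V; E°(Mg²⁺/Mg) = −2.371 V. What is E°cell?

By convention the left-hand electrode in cell notation is the anode (oxidation) and the right-hand electrode is the cathode (reduction).
E°cell = E°(right) − E°(left) = +0.519 − (−2.371) = +2.890 V.

+2.890 V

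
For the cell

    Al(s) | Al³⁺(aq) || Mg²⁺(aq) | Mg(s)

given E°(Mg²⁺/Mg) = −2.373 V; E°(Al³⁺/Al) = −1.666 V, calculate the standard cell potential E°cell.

By convention the left-hand electrode in cell notation is the anode (oxidation) and the right-hand electrode is the cathode (reduction).
E°cell = E°(right) − E°(left) = −2.373 − (−1.666) = −0.707 V.
The negative sign shows that, as written, the cell would require an external voltage to drive the reaction.

−0.707 V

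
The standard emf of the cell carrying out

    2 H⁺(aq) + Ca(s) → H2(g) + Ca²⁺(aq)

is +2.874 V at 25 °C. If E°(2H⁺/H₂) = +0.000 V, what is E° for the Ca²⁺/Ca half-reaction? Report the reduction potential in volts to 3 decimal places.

−2.874 V

In the reaction as written the 2H⁺/H₂ couple is reduced (cathode) and Ca²⁺/Ca is oxidized (anode), so E°cell = E°(2H⁺/H₂) − E°(Ca²⁺/Ca).
E°(Ca²⁺/Ca) = E°(cathode) − E°cell = +0.000 − (+2.874) = −2.874 V.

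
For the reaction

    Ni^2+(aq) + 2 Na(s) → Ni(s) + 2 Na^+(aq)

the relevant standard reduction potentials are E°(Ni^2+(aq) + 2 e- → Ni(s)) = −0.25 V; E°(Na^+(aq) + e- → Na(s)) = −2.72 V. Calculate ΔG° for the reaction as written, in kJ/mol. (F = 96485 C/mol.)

In the reaction as written Ni^2+(aq) is reduced, so the Ni²⁺/Ni couple is the cathode and Na⁺/Na is the anode.
E°cell = −0.25 − (−2.72) = +2.47 V; balancing electrons gives n = 2.
ΔG° = −nFE°cell = −(2)(96485)(+2.47) J/mol = −477 kJ/mol.

−477 kJ/mol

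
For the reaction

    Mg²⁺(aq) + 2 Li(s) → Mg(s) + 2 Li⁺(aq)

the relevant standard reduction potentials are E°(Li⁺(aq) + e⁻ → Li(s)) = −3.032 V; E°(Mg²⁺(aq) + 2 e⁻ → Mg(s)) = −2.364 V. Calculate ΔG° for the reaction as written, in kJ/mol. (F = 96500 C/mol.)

In the reaction as written Mg²⁺(aq) is reduced, so the Mg²⁺/Mg couple is the cathode and Li⁺/Li is the anode.
E°cell = −2.364 − (−3.032) = +0.668 V; balancing electrons gives n = 2.
ΔG° = −nFE°cell = −(2)(96500)(+0.668) J/mol = −129 kJ/mol.

−129 kJ/mol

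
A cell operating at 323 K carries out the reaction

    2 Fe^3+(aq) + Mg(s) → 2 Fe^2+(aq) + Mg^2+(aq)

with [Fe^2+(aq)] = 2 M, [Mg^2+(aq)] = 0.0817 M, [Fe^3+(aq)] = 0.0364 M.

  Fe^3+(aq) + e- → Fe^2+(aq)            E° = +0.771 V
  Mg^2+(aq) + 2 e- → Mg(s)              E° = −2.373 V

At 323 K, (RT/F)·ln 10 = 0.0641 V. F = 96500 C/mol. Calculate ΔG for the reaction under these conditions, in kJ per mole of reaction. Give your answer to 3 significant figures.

The standard cell potential is +0.771 − (−2.373) = +3.144 V, with n = 2 electrons in the balanced equation.
The reaction quotient is ([Fe^2+(aq)]^2·[Mg^2+(aq)]) / [Fe^3+(aq)]^2 = 247; by Nernst, E = +3.144 − (0.0641/2)(2.392) = +3.0673 V.
Finally ΔG = −nFE = −(2)(96500 C/mol)(+3.0673 V) = −592 kJ/mol.

−592 kJ/mol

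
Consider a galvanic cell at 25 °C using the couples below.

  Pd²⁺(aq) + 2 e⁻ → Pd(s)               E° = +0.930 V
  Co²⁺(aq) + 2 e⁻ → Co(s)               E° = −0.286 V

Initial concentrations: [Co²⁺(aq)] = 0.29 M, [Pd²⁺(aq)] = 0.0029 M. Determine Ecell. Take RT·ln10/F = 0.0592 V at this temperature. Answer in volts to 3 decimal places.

Since E°(Pd²⁺/Pd) > E°(Co²⁺/Co), Pd²⁺/Pd serves as the cathode.
E°cell = +0.930 − (−0.286) = +1.216 V, with n = 2 electrons transferred.
Balancing gives Pd²⁺(aq) + Co(s) → Pd(s) + Co²⁺(aq); hence Q = [Co²⁺(aq)] / [Pd²⁺(aq)] = 100 (log Q = 2.000).
E = E° − (0.0592/n)·log Q = +1.216 − (0.0592/2)(2.000) = +1.157 V.

+1.157 V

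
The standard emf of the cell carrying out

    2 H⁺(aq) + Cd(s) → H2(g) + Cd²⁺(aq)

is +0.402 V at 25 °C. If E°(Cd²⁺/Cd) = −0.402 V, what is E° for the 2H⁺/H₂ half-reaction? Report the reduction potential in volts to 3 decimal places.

In the reaction as written the 2H⁺/H₂ couple is reduced (cathode) and Cd²⁺/Cd is oxidized (anode), so E°cell = E°(2H⁺/H₂) − E°(Cd²⁺/Cd).
E°(2H⁺/H₂) = E°cell + E°(anode) = +0.402 + (−0.402) = +0.000 V.

+0.000 V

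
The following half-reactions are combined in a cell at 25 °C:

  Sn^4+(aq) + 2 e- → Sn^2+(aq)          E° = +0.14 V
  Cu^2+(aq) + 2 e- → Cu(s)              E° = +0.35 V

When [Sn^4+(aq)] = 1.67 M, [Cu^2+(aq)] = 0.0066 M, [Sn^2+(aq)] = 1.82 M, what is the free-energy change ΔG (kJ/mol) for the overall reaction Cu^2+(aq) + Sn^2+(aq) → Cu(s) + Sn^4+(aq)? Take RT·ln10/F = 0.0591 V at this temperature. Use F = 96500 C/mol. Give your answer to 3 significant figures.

−28.3 kJ/mol

E°cell = +0.35 − (+0.14) = +0.21 V; the balanced reaction transfers n = 2 electrons.
Q = [Sn^4+(aq)] / ([Cu^2+(aq)]·[Sn^2+(aq)]) = 139, so log Q = 2.143 and E = +0.21 − (0.0591/2)(2.143) = +0.1467 V.
ΔG = −nFE = −(2)(96500)(+0.1467) J/mol = −28.3 kJ/mol.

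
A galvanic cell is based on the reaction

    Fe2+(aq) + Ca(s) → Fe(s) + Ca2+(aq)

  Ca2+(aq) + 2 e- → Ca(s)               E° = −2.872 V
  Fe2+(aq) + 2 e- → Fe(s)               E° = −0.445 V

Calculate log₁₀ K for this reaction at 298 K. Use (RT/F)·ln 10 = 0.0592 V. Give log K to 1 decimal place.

The Fe²⁺/Fe couple is reduced (cathode); E°cell = −0.445 − (−2.872) = +2.427 V with n = 2.
At equilibrium E = 0, so log K = nE°cell / 0.0592 = (2)(+2.427) / 0.0592 = 82.0.

log K = 82.0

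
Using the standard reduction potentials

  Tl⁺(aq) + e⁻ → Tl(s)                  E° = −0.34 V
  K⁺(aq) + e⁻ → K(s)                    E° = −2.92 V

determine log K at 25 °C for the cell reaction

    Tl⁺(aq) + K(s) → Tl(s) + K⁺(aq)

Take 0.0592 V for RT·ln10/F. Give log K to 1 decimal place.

log K = 43.6

The Tl⁺/Tl couple is reduced (cathode); E°cell = −0.34 − (−2.92) = +2.58 V with n = 1.
At equilibrium E = 0, so log K = nE°cell / 0.0592 = (1)(+2.58) / 0.0592 = 43.6.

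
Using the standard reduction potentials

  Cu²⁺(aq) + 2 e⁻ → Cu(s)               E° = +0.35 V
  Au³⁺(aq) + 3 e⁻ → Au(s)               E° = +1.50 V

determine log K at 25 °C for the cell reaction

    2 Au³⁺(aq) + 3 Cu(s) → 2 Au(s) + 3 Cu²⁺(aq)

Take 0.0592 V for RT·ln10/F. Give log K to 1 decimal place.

log K = 116.6

The Au³⁺/Au couple is reduced (cathode); E°cell = +1.50 − (+0.35) = +1.15 V with n = 6.
At equilibrium E = 0, so log K = nE°cell / 0.0592 = (6)(+1.15) / 0.0592 = 116.6.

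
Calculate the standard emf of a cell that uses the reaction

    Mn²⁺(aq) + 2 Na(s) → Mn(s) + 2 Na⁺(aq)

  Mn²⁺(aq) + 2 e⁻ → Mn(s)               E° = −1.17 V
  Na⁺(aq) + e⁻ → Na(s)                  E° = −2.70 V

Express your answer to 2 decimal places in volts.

Mn²⁺(aq) gains electrons, so the Mn²⁺/Mn couple is the cathode; the Na⁺/Na couple is the anode.
E°cell = E°(cathode) − E°(anode) = −1.17 − (−2.70) = +1.53 V.

+1.53 V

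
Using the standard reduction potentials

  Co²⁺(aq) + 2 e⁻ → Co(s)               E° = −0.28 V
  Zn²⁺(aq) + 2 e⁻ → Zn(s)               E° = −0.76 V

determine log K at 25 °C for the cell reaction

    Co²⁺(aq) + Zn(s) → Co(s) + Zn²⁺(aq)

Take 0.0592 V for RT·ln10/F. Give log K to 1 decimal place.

The Co²⁺/Co couple is reduced (cathode); E°cell = −0.28 − (−0.76) = +0.48 V with n = 2.
At equilibrium E = 0, so log K = nE°cell / 0.0592 = (2)(+0.48) / 0.0592 = 16.2.

log K = 16.2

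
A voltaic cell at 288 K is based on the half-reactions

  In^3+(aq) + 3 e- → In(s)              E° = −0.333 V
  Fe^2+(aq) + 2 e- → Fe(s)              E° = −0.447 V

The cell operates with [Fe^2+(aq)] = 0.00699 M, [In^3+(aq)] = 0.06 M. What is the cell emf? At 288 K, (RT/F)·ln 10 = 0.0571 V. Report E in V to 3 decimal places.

The In³⁺/In couple has the more positive E°, so it is the cathode; Fe²⁺/Fe is the anode.
E°cell = E°cat − E°an = −0.333 − (−0.447) = +0.114 V; n = 6.
The balanced reaction is 2 In^3+(aq) + 3 Fe(s) → 2 In(s) + 3 Fe^2+(aq), so Q = [Fe^2+(aq)]^3 / [In^3+(aq)]^2 = 9.49×10^−5 and log Q = −4.023.
By the Nernst equation, E = +0.114 − (0.0571/6)·(−4.023) = +0.152 V.

+0.152 V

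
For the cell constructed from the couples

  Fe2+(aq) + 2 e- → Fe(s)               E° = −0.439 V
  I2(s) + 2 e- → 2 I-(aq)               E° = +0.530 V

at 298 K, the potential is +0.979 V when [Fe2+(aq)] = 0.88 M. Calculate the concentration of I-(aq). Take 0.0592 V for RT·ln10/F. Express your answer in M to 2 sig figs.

I₂/I⁻ is the cathode (higher E°); E°cell = +0.530 − (−0.439) = +0.969 V with n = 2.
Since E = E° − (0.0592/n)·log Q, log Q = n(E° − E)/0.0592 = −0.338.
The balanced reaction is I2(s) + Fe(s) → 2 I-(aq) + Fe2+(aq), so Q = [I-(aq)]^2·[Fe2+(aq)].
Solving for the unknown gives log [I-(aq)] = −0.141, so [I-(aq)] ≈ 0.72 M.

0.72 M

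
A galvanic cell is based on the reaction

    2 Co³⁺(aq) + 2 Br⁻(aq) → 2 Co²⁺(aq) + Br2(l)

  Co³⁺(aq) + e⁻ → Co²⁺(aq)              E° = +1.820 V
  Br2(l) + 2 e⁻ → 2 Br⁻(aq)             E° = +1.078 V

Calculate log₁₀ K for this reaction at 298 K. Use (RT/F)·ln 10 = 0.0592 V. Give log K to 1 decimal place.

log K = 25.1

The Co³⁺/Co²⁺ couple is reduced (cathode); E°cell = +1.820 − (+1.078) = +0.742 V with n = 2.
At equilibrium E = 0, so log K = nE°cell / 0.0592 = (2)(+0.742) / 0.0592 = 25.1.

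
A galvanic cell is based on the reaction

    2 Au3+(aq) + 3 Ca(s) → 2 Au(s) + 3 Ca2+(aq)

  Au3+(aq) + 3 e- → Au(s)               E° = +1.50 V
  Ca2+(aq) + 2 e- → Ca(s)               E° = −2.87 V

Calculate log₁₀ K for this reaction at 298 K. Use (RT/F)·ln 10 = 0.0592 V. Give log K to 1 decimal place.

log K = 442.9

The Au³⁺/Au couple is reduced (cathode); E°cell = +1.50 − (−2.87) = +4.37 V with n = 6.
At equilibrium E = 0, so log K = nE°cell / 0.0592 = (6)(+4.37) / 0.0592 = 442.9.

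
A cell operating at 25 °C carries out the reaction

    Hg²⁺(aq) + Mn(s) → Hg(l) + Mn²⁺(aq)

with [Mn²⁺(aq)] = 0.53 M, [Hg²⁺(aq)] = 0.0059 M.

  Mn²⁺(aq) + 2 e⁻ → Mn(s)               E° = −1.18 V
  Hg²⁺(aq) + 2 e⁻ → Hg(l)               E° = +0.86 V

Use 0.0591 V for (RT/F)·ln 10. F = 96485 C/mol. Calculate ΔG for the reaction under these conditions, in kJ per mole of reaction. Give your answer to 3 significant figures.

−383 kJ/mol

The standard cell potential is +0.86 − (−1.18) = +2.04 V, with n = 2 electrons in the balanced equation.
Q = [Mn²⁺(aq)] / [Hg²⁺(aq)] = 89.8, so log Q = 1.953 and E = +2.04 − (0.0591/2)(1.953) = +1.9823 V.
Finally ΔG = −nFE = −(2)(96485 C/mol)(+1.9823 V) = −383 kJ/mol.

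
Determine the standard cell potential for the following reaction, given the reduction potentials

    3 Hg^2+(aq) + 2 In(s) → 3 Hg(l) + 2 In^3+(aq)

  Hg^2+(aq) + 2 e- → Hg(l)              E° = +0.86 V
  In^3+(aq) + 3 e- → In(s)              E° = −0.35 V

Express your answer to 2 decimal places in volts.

In the reaction as written, Hg^2+(aq) is reduced (cathode) and In^3+(aq) is produced by oxidation at the anode.
E°cell = E°(cathode) − E°(anode) = +0.86 − (−0.35) = +1.21 V.

+1.21 V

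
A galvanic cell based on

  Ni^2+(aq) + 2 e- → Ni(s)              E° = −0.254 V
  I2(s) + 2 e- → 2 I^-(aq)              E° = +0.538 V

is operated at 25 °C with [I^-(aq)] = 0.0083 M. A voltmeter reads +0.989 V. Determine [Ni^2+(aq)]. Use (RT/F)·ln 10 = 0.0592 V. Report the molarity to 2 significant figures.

0.0032 M

The I₂/I⁻ couple has the larger reduction potential, so it is the cathode: E°cell = +0.538 − (−0.254) = +0.792 V and n = 2.
From the Nernst equation, log Q = n(E° − E)/0.0592 = 2·(+0.792 − (+0.989))/0.0592 = −6.655.
The balanced reaction is I2(s) + Ni(s) → 2 I^-(aq) + Ni^2+(aq), so Q = [I^-(aq)]^2·[Ni^2+(aq)].
Isolating [Ni^2+(aq)] in Q = 10^{−6.655} yields log [Ni^2+(aq)] = −2.493, i.e. 0.0032 M.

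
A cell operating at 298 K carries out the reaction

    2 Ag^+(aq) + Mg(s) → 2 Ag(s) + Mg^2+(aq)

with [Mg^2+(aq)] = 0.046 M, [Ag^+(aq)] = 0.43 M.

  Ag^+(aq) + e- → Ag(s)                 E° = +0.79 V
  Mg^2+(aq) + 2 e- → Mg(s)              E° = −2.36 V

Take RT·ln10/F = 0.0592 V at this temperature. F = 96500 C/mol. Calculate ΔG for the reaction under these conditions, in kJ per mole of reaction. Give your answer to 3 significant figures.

E°cell = +0.79 − (−2.36) = +3.15 V; the balanced reaction transfers n = 2 electrons.
Q = [Mg^2+(aq)] / [Ag^+(aq)]^2 = 0.249, so log Q = −0.604 and E = +3.15 − (0.0592/2)(−0.604) = +3.1679 V.
ΔG = −nFE = −(2)(96500)(+3.1679) J/mol = −611 kJ/mol.

−611 kJ/mol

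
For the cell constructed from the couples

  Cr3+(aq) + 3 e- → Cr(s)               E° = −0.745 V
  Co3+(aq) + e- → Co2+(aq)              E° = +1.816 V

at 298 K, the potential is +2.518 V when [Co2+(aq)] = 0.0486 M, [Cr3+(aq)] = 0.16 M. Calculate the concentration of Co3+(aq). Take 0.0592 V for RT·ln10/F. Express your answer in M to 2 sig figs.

0.0050 M

With Co³⁺/Co²⁺ at the cathode and Cr³⁺/Cr at the anode, E°cell = +1.816 − (−0.745) = +2.561 V (n = 3).
Since E = E° − (0.0592/n)·log Q, log Q = n(E° − E)/0.0592 = 2.179.
For 3 Co3+(aq) + Cr(s) → 3 Co2+(aq) + Cr3+(aq), the reaction quotient is Q = ([Co2+(aq)]^3·[Cr3+(aq)]) / [Co3+(aq)]^3.
Substituting the known concentrations and solving, log [Co3+(aq)] = −2.305 and [Co3+(aq)] = 0.0050 M.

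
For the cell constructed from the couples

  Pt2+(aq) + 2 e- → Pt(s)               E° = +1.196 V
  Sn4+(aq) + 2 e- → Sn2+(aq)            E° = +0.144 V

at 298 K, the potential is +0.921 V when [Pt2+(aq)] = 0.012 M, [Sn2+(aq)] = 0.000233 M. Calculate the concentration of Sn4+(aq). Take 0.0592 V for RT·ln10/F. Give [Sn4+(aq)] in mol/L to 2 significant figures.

0.075 M

The Pt²⁺/Pt couple has the larger reduction potential, so it is the cathode: E°cell = +1.196 − (+0.144) = +1.052 V and n = 2.
Rearranging E = E° − (0.0592/n)·log Q gives log Q = 2(+1.052 − (+0.921))/0.0592 = 4.426.
Balancing electrons gives Pt2+(aq) + Sn2+(aq) → Pt(s) + Sn4+(aq); thus Q = [Sn4+(aq)] / ([Pt2+(aq)]·[Sn2+(aq)]).
Substituting the known concentrations and solving, log [Sn4+(aq)] = −1.127 and [Sn4+(aq)] = 0.075 M.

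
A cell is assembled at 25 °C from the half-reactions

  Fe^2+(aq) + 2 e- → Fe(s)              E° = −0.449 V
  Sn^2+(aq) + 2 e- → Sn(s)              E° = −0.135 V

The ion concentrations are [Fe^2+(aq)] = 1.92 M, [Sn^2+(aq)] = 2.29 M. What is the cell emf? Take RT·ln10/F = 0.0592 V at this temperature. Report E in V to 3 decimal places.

Sn²⁺/Sn is reduced (cathode, E° = −0.135 V) and Fe²⁺/Fe is oxidized (anode).
The standard potential is −0.135 − (−0.449) = +0.314 V and the balanced reaction transfers n = 2 electrons.
For the overall reaction Sn^2+(aq) + Fe(s) → Sn(s) + Fe^2+(aq), Q = [Fe^2+(aq)] / [Sn^2+(aq)] = 0.838, giving log Q = −0.077.
E = E° − (0.0592/n)·log Q = +0.314 − (0.0592/2)(−0.077) = +0.316 V.

+0.316 V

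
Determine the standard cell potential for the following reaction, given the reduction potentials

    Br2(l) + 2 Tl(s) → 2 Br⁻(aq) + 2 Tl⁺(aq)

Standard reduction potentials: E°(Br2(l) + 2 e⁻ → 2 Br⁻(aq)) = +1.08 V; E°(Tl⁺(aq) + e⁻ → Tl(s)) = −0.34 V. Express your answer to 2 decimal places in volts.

+1.42 V

In the reaction as written, Br2(l) is reduced (cathode) and Tl⁺(aq) is produced by oxidation at the anode.
E°cell = E°(cathode) − E°(anode) = +1.08 − (−0.34) = +1.42 V.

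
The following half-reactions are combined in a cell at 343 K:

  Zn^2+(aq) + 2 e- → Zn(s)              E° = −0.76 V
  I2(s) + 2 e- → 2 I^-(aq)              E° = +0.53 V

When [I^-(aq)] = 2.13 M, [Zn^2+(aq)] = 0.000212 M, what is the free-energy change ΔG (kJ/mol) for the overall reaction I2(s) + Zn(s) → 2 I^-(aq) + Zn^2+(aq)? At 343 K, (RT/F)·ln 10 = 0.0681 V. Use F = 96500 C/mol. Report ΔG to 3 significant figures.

The standard cell potential is +0.53 − (−0.76) = +1.29 V, with n = 2 electrons in the balanced equation.
The reaction quotient is [I^-(aq)]^2·[Zn^2+(aq)] = 0.000962; by Nernst, E = +1.29 − (0.0681/2)(−3.017) = +1.3927 V.
Then ΔG = −nFE = −2 × 96500 × +1.3927 J/mol = −269 kJ/mol.

−269 kJ/mol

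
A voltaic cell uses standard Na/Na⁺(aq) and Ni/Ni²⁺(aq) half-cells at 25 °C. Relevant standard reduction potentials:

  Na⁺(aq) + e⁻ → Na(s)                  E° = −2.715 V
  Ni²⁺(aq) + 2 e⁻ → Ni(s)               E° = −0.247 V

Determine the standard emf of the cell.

+2.468 V

Of the two couples in this cell, the one with the more positive reduction potential is reduced at the cathode: here that is Ni²⁺/Ni (−0.247 V); Na⁺/Na (−2.715 V) is the anode.
E°cell = E°(cathode) − E°(anode) = −0.247 − (−2.715) = +2.468 V.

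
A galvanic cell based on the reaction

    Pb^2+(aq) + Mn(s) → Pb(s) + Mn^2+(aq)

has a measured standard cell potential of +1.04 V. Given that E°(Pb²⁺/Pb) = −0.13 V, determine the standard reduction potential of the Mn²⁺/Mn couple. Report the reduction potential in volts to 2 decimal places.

−1.17 V

In the reaction as written the Pb²⁺/Pb couple is reduced (cathode) and Mn²⁺/Mn is oxidized (anode), so E°cell = E°(Pb²⁺/Pb) − E°(Mn²⁺/Mn).
E°(Mn²⁺/Mn) = E°(cathode) − E°cell = −0.13 − (+1.04) = −1.17 V.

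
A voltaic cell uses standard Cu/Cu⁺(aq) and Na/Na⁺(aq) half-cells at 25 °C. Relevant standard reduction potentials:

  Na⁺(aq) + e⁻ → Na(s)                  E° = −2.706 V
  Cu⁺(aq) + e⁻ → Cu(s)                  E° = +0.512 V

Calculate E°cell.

The Cu⁺/Cu couple has the higher E°, so Cu ion is reduced (cathode) and Na is oxidized (anode).
E°cell = E°(cathode) − E°(anode) = +0.512 − (−2.706) = +3.218 V.

+3.218 V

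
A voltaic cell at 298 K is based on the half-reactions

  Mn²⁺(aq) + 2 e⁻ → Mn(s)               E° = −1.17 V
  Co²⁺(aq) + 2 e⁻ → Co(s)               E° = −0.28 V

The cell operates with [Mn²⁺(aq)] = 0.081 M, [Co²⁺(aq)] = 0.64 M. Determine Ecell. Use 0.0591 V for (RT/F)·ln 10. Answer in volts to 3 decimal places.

The Co²⁺/Co couple has the more positive E°, so it is the cathode; Mn²⁺/Mn is the anode.
E°cell = −0.28 − (−1.17) = +0.89 V, with n = 2 electrons transferred.
Balancing gives Co²⁺(aq) + Mn(s) → Co(s) + Mn²⁺(aq); hence Q = [Mn²⁺(aq)] / [Co²⁺(aq)] = 0.127 (log Q = −0.898).
Applying E = E° − (RT ln10/nF)·log Q gives +0.89 − (0.0591/2)(−0.898) = +0.917 V.

+0.917 V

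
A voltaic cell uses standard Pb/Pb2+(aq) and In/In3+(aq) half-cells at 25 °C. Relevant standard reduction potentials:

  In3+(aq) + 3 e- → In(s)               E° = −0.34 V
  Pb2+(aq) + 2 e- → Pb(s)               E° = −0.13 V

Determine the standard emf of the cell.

+0.21 V

Of the two couples in this cell, the one with the more positive reduction potential is reduced at the cathode: here that is Pb²⁺/Pb (−0.13 V); In³⁺/In (−0.34 V) is the anode.
E°cell = E°(cathode) − E°(anode) = −0.13 − (−0.34) = +0.21 V.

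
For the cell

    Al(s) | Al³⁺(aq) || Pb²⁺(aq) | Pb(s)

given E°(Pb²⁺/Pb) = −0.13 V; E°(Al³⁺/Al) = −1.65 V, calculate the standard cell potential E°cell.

+1.52 V

By convention the left-hand electrode in cell notation is the anode (oxidation) and the right-hand electrode is the cathode (reduction).
E°cell = E°(right) − E°(left) = −0.13 − (−1.65) = +1.52 V.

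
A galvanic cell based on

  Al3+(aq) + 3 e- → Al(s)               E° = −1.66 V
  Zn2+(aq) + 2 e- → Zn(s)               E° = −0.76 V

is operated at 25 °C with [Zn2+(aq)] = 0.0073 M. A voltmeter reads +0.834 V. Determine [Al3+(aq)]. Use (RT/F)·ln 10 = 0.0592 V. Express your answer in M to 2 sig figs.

1.4 M

The Zn²⁺/Zn couple has the larger reduction potential, so it is the cathode: E°cell = −0.76 − (−1.66) = +0.90 V and n = 6.
From the Nernst equation, log Q = n(E° − E)/0.0592 = 6·(+0.90 − (+0.834))/0.0592 = 6.689.
Balancing electrons gives 3 Zn2+(aq) + 2 Al(s) → 3 Zn(s) + 2 Al3+(aq); thus Q = [Al3+(aq)]^2 / [Zn2+(aq)]^3.
Isolating [Al3+(aq)] in Q = 10^{6.689} yields log [Al3+(aq)] = 0.139, i.e. 1.4 M.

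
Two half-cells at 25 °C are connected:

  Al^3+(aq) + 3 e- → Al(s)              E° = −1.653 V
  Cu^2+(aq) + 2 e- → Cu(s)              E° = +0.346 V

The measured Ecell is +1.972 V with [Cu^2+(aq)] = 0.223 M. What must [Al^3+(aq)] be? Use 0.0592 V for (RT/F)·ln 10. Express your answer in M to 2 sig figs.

The Cu²⁺/Cu couple has the larger reduction potential, so it is the cathode: E°cell = +0.346 − (−1.653) = +1.999 V and n = 6.
From the Nernst equation, log Q = n(E° − E)/0.0592 = 6·(+1.999 − (+1.972))/0.0592 = 2.736.
Balancing electrons gives 3 Cu^2+(aq) + 2 Al(s) → 3 Cu(s) + 2 Al^3+(aq); thus Q = [Al^3+(aq)]^2 / [Cu^2+(aq)]^3.
Solving for the unknown gives log [Al^3+(aq)] = 0.390, so [Al^3+(aq)] ≈ 2.5 M.

2.5 M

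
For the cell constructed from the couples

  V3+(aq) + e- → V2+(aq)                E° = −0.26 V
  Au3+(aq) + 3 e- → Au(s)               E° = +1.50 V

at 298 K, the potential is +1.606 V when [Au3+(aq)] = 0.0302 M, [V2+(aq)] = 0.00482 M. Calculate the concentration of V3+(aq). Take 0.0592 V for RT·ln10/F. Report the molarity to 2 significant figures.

0.60 M

With Au³⁺/Au at the cathode and V³⁺/V²⁺ at the anode, E°cell = +1.50 − (−0.26) = +1.76 V (n = 3).
Rearranging E = E° − (0.0592/n)·log Q gives log Q = 3(+1.76 − (+1.606))/0.0592 = 7.804.
Balancing electrons gives Au3+(aq) + 3 V2+(aq) → Au(s) + 3 V3+(aq); thus Q = [V3+(aq)]^3 / ([Au3+(aq)]·[V2+(aq)]^3).
Substituting the known concentrations and solving, log [V3+(aq)] = −0.222 and [V3+(aq)] = 0.60 M.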